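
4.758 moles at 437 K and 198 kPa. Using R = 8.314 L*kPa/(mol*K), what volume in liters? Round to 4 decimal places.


PV = nRT, solve for V = nRT / P.
nRT = 4.758 * 8.314 * 437 = 17286.8512
V = 17286.8512 / 198
V = 87.30732929 L, rounded to 4 dp:

87.3073 L


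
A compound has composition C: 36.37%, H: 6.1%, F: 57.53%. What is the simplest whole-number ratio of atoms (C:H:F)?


Assume 100 g of compound, divide each mass% by atomic mass to get moles, then normalize by the smallest to get a raw atom ratio.
Moles per 100 g: C: 36.37/12.011 = 3.0281, H: 6.1/1.008 = 6.0516, F: 57.53/18.998 = 3.0282
Raw ratio (divide by min = 3.0281): C: 1.0, H: 1.999, F: 1.0
Multiply by 1 to clear fractions: C: 1.0 ~= 1, H: 1.999 ~= 2, F: 1.0 ~= 1
Reduce by GCD to get the simplest whole-number ratio:

1:2:1


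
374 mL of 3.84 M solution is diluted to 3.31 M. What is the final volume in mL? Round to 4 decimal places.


Dilution: M1*V1 = M2*V2, solve for V2.
V2 = M1*V1 / M2
V2 = 3.84 * 374 / 3.31
V2 = 1436.16 / 3.31
V2 = 433.88519637 mL, rounded to 4 dp:

433.8852 mL


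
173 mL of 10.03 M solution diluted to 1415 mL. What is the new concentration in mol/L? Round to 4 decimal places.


Dilution: M1*V1 = M2*V2, solve for M2.
M2 = M1*V1 / V2
M2 = 10.03 * 173 / 1415
M2 = 1735.19 / 1415
M2 = 1.22628269 mol/L, rounded to 4 dp:

1.2263 mol/L


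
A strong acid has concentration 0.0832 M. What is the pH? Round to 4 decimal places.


A strong acid dissociates completely, so [H+] equals the given concentration.
pH = -log10([H+]) = -log10(0.0832)
pH = 1.07987667, rounded to 4 dp:

1.0799


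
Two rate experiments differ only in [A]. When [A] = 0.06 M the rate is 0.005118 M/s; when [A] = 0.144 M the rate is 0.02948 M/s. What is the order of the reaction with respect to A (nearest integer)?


Rate is proportional to [A]^n, so rate2/rate1 = ([A]2/[A]1)^n. Take logs to solve for n.
rate2/rate1 = 0.02948 / 0.005118 = 5.7601
[A]2/[A]1 = 0.144 / 0.06 = 2.4
n = ln(5.7601) / ln(2.4) = 2.0
Nearest integer order:

2


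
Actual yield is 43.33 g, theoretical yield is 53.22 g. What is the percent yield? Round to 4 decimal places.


% yield = 100 * actual / theoretical
% yield = 100 * 43.33 / 53.22
% yield = 81.41676062 %, rounded to 4 dp:

81.4168 %


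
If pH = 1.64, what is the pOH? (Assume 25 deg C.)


At 25 deg C, pH + pOH = 14.
pOH = 14 - pH = 14 - 1.64
pOH = 12.36:

12.36


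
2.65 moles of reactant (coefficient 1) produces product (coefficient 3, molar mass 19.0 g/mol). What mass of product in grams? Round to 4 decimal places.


Use the coefficient ratio to convert reactant moles to product moles, then multiply by the product's molar mass.
moles_P = moles_R * (coeff_P / coeff_R) = 2.65 * (3/1) = 7.95
mass_P = moles_P * M_P = 7.95 * 19.0
mass_P = 151.05 g, rounded to 4 dp:

151.0500 g


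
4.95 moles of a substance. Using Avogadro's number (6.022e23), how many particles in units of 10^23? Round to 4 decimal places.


N = n * NA, then divide by 1e23 for the requested units.
N / 1e23 = n * 6.022
N / 1e23 = 4.95 * 6.022
N / 1e23 = 29.8089, rounded to 4 dp:

29.8089


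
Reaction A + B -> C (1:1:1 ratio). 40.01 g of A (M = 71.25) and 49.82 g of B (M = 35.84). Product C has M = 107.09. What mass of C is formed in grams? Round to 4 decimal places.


Find moles of each reactant; the smaller value is the limiting reagent in a 1:1:1 reaction, so moles_C equals moles of the limiter.
n_A = mass_A / M_A = 40.01 / 71.25 = 0.561544 mol
n_B = mass_B / M_B = 49.82 / 35.84 = 1.390067 mol
Limiting reagent: A (smaller), n_limiting = 0.561544 mol
mass_C = n_limiting * M_C = 0.561544 * 107.09
mass_C = 60.13574696 g, rounded to 4 dp:

60.1357 g


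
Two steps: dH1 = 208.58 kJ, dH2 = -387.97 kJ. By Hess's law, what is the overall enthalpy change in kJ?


Hess's law: enthalpy is a state function, so add the step enthalpies.
dH_total = dH1 + dH2 = 208.58 + (-387.97)
dH_total = -179.39 kJ:

-179.39 kJ


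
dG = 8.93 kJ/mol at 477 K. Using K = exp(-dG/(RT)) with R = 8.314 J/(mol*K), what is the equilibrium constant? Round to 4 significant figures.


dG is in kJ/mol; multiply by 1000 to match R in J/(mol*K).
RT = 8.314 * 477 = 3965.778 J/mol
exponent = -dG*1000 / (RT) = -(8.93*1000) / 3965.778 = -2.25176498
K = exp(-2.25176498)
K = 0.10521336, rounded to 4 significant figures:

0.1052


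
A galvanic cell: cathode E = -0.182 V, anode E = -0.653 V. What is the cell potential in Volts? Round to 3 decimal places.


Standard cell potential: E_cell = E_cathode - E_anode.
E_cell = -0.182 - (-0.653)
E_cell = 0.471 V, rounded to 3 dp:

0.471 V


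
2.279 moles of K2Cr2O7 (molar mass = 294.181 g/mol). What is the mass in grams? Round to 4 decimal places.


mass = n * M
mass = 2.279 * 294.181
mass = 670.438499 g, rounded to 4 dp:

670.4385 g


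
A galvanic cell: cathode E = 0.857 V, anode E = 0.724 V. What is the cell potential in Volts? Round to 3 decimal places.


Standard cell potential: E_cell = E_cathode - E_anode.
E_cell = 0.857 - (0.724)
E_cell = 0.133 V, rounded to 3 dp:

0.133 V


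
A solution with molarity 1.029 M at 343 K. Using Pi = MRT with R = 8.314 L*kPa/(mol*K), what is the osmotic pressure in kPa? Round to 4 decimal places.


Osmotic pressure (van't Hoff): Pi = M*R*T.
RT = 8.314 * 343 = 2851.702
Pi = 1.029 * 2851.702
Pi = 2934.401358 kPa, rounded to 4 dp:

2934.4014 kPa


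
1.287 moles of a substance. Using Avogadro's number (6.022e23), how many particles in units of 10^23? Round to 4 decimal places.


N = n * NA, then divide by 1e23 for the requested units.
N / 1e23 = n * 6.022
N / 1e23 = 1.287 * 6.022
N / 1e23 = 7.750314, rounded to 4 dp:

7.7503


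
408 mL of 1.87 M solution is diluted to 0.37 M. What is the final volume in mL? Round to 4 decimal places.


Dilution: M1*V1 = M2*V2, solve for V2.
V2 = M1*V1 / M2
V2 = 1.87 * 408 / 0.37
V2 = 762.96 / 0.37
V2 = 2062.05405405 mL, rounded to 4 dp:

2062.0541 mL


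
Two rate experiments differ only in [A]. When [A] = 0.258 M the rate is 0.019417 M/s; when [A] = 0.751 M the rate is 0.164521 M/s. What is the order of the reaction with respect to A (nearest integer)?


Rate is proportional to [A]^n, so rate2/rate1 = ([A]2/[A]1)^n. Take logs to solve for n.
rate2/rate1 = 0.164521 / 0.019417 = 8.473
[A]2/[A]1 = 0.751 / 0.258 = 2.9109
n = ln(8.473) / ln(2.9109) = 2.0
Nearest integer order:

2


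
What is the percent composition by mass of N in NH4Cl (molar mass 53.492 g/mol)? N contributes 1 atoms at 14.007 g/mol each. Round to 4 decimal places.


pct = 100 * (n_elem * M_elem) / M_total
mass_contribution = 1 * 14.007 = 14.007 g/mol
pct = 100 * 14.007 / 53.492
pct = 26.18522396 %, rounded to 4 dp:

26.1852 %


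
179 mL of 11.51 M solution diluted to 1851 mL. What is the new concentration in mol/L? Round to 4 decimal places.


Dilution: M1*V1 = M2*V2, solve for M2.
M2 = M1*V1 / V2
M2 = 11.51 * 179 / 1851
M2 = 2060.29 / 1851
M2 = 1.11306861 mol/L, rounded to 4 dp:

1.1131 mol/L


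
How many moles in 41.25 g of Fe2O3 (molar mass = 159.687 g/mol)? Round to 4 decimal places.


n = mass / M
n = 41.25 / 159.687
n = 0.25831783 mol, rounded to 4 dp:

0.2583 mol


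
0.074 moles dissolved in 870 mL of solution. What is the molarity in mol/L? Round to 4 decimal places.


Convert volume to liters: V_L = V_mL / 1000.
V_L = 870 / 1000 = 0.87 L
M = n / V_L = 0.074 / 0.87
M = 0.08505747 mol/L, rounded to 4 dp:

0.0851 mol/L


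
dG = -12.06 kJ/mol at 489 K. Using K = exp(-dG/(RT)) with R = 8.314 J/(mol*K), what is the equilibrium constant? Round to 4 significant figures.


dG is in kJ/mol; multiply by 1000 to match R in J/(mol*K).
RT = 8.314 * 489 = 4065.546 J/mol
exponent = -dG*1000 / (RT) = -(-12.06*1000) / 4065.546 = 2.96639123
K = exp(2.96639123)
K = 19.421705, rounded to 4 significant figures:

19.42


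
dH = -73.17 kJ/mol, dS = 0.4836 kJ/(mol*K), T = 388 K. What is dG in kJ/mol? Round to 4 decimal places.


Gibbs: dG = dH - T*dS (consistent units, dS already in kJ/(mol*K)).
T*dS = 388 * 0.4836 = 187.6368
dG = -73.17 - (187.6368)
dG = -260.8068 kJ/mol, rounded to 4 dp:

-260.8068 kJ/mol


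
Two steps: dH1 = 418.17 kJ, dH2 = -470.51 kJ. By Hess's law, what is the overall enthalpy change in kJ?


Hess's law: enthalpy is a state function, so add the step enthalpies.
dH_total = dH1 + dH2 = 418.17 + (-470.51)
dH_total = -52.34 kJ:

-52.34 kJ


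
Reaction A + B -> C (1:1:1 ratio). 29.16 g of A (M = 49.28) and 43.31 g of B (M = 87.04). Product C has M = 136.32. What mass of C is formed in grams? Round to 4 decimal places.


Find moles of each reactant; the smaller value is the limiting reagent in a 1:1:1 reaction, so moles_C equals moles of the limiter.
n_A = mass_A / M_A = 29.16 / 49.28 = 0.591721 mol
n_B = mass_B / M_B = 43.31 / 87.04 = 0.497587 mol
Limiting reagent: B (smaller), n_limiting = 0.497587 mol
mass_C = n_limiting * M_C = 0.497587 * 136.32
mass_C = 67.83105984 g, rounded to 4 dp:

67.8311 g


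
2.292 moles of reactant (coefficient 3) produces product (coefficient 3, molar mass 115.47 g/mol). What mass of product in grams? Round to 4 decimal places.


Use the coefficient ratio to convert reactant moles to product moles, then multiply by the product's molar mass.
moles_P = moles_R * (coeff_P / coeff_R) = 2.292 * (3/3) = 2.292
mass_P = moles_P * M_P = 2.292 * 115.47
mass_P = 264.65724 g, rounded to 4 dp:

264.6572 g


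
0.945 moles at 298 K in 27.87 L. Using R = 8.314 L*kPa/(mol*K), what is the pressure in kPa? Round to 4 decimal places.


PV = nRT, solve for P = nRT / V.
nRT = 0.945 * 8.314 * 298 = 2341.3055
P = 2341.3055 / 27.87
P = 84.00809114 kPa, rounded to 4 dp:

84.0081 kPa


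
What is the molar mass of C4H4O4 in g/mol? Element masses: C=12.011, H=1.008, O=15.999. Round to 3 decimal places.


M = sum(count * atomic_mass) over atoms.
M = 4*12.011 + 4*1.008 + 4*15.999
M = 48.044 + 4.032 + 63.996
M = 116.072 g/mol, rounded to 3 dp:

116.072 g/mol


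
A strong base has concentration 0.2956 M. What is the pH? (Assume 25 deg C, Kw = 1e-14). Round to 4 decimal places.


A strong base dissociates completely, so [OH-] equals the given concentration.
pOH = -log10([OH-]) = -log10(0.2956) = 0.529296
pH = 14 - pOH = 14 - 0.529296
pH = 13.470704, rounded to 4 dp:

13.4707


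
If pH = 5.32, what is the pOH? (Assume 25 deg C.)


At 25 deg C, pH + pOH = 14.
pOH = 14 - pH = 14 - 5.32
pOH = 8.68:

8.68


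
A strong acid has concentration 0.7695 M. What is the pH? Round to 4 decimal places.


A strong acid dissociates completely, so [H+] equals the given concentration.
pH = -log10([H+]) = -log10(0.7695)
pH = 0.11379138, rounded to 4 dp:

0.1138


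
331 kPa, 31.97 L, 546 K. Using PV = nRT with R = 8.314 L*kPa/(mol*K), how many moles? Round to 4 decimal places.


PV = nRT, solve for n = PV / (RT).
PV = 331 * 31.97 = 10582.07
RT = 8.314 * 546 = 4539.444
n = 10582.07 / 4539.444
n = 2.33113791 mol, rounded to 4 dp:

2.3311 mol


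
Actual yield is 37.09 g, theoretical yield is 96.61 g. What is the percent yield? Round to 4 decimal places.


% yield = 100 * actual / theoretical
% yield = 100 * 37.09 / 96.61
% yield = 38.39147086 %, rounded to 4 dp:

38.3915 %


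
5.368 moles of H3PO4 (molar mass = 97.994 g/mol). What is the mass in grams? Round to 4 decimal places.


mass = n * M
mass = 5.368 * 97.994
mass = 526.031792 g, rounded to 4 dp:

526.0318 g


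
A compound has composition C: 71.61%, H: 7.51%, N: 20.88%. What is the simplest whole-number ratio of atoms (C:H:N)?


Assume 100 g of compound, divide each mass% by atomic mass to get moles, then normalize by the smallest to get a raw atom ratio.
Moles per 100 g: C: 71.61/12.011 = 5.962, H: 7.51/1.008 = 7.4504, N: 20.88/14.007 = 1.4907
Raw ratio (divide by min = 1.4907): C: 4.0, H: 4.998, N: 1.0
Multiply by 1 to clear fractions: C: 4.0 ~= 4, H: 4.998 ~= 5, N: 1.0 ~= 1
Reduce by GCD to get the simplest whole-number ratio:

4:5:1


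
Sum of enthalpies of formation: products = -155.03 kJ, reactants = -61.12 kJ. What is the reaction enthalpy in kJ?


dH_rxn = sum(dH_f products) - sum(dH_f reactants)
dH_rxn = -155.03 - (-61.12)
dH_rxn = -93.91 kJ:

-93.91 kJ


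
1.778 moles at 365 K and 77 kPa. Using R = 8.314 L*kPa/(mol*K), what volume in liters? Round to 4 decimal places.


PV = nRT, solve for V = nRT / P.
nRT = 1.778 * 8.314 * 365 = 5395.5366
V = 5395.5366 / 77
V = 70.0719039 L, rounded to 4 dp:

70.0719 L


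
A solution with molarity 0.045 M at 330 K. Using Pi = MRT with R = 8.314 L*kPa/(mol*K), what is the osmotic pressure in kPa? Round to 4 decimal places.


Osmotic pressure (van't Hoff): Pi = M*R*T.
RT = 8.314 * 330 = 2743.62
Pi = 0.045 * 2743.62
Pi = 123.4629 kPa, rounded to 4 dp:

123.4629 kPa


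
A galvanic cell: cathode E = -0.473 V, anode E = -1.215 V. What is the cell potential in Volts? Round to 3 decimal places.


Standard cell potential: E_cell = E_cathode - E_anode.
E_cell = -0.473 - (-1.215)
E_cell = 0.742 V, rounded to 3 dp:

0.742 V


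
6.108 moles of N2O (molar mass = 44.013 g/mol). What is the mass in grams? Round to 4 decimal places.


mass = n * M
mass = 6.108 * 44.013
mass = 268.831404 g, rounded to 4 dp:

268.8314 g


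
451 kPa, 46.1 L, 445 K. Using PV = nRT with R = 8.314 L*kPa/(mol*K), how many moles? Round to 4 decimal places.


PV = nRT, solve for n = PV / (RT).
PV = 451 * 46.1 = 20791.1
RT = 8.314 * 445 = 3699.73
n = 20791.1 / 3699.73
n = 5.6196263 mol, rounded to 4 dp:

5.6196 mol


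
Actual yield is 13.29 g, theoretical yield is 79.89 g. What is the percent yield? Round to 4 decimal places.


% yield = 100 * actual / theoretical
% yield = 100 * 13.29 / 79.89
% yield = 16.63537364 %, rounded to 4 dp:

16.6354 %


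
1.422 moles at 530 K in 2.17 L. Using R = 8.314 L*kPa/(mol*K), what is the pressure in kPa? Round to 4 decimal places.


PV = nRT, solve for P = nRT / V.
nRT = 1.422 * 8.314 * 530 = 6265.9292
P = 6265.9292 / 2.17
P = 2887.52497696 kPa, rounded to 4 dp:

2887.5250 kPa


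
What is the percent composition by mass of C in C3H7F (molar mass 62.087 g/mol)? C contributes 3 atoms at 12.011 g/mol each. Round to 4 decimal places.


pct = 100 * (n_elem * M_elem) / M_total
mass_contribution = 3 * 12.011 = 36.033 g/mol
pct = 100 * 36.033 / 62.087
pct = 58.0363039 %, rounded to 4 dp:

58.0363 %


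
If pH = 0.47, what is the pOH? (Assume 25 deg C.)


At 25 deg C, pH + pOH = 14.
pOH = 14 - pH = 14 - 0.47
pOH = 13.53:

13.53


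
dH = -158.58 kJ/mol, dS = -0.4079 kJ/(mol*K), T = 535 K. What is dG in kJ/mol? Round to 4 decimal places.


Gibbs: dG = dH - T*dS (consistent units, dS already in kJ/(mol*K)).
T*dS = 535 * -0.4079 = -218.2265
dG = -158.58 - (-218.2265)
dG = 59.6465 kJ/mol, rounded to 4 dp:

59.6465 kJ/mol


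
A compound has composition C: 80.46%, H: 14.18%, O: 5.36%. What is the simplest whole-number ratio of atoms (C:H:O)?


Assume 100 g of compound, divide each mass% by atomic mass to get moles, then normalize by the smallest to get a raw atom ratio.
Moles per 100 g: C: 80.46/12.011 = 6.6989, H: 14.18/1.008 = 14.0675, O: 5.36/15.999 = 0.335
Raw ratio (divide by min = 0.335): C: 19.995, H: 41.99, O: 1.0
Multiply by 1 to clear fractions: C: 19.995 ~= 20, H: 41.99 ~= 42, O: 1.0 ~= 1
Reduce by GCD to get the simplest whole-number ratio:

20:42:1


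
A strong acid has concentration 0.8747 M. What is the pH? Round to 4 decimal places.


A strong acid dissociates completely, so [H+] equals the given concentration.
pH = -log10([H+]) = -log10(0.8747)
pH = 0.05814087, rounded to 4 dp:

0.0581


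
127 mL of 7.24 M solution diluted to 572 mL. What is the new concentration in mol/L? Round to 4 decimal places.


Dilution: M1*V1 = M2*V2, solve for M2.
M2 = M1*V1 / V2
M2 = 7.24 * 127 / 572
M2 = 919.48 / 572
M2 = 1.60748252 mol/L, rounded to 4 dp:

1.6075 mol/L


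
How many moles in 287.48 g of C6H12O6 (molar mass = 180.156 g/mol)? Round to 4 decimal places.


n = mass / M
n = 287.48 / 180.156
n = 1.59572815 mol, rounded to 4 dp:

1.5957 mol


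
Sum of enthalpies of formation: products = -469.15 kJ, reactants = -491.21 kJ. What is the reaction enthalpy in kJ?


dH_rxn = sum(dH_f products) - sum(dH_f reactants)
dH_rxn = -469.15 - (-491.21)
dH_rxn = 22.06 kJ:

22.06 kJ


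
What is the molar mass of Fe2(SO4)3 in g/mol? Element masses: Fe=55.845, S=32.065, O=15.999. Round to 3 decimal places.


M = sum(count * atomic_mass) over atoms.
M = 2*55.845 + 3*32.065 + 12*15.999
M = 111.69 + 96.195 + 191.988
M = 399.873 g/mol, rounded to 3 dp:

399.873 g/mol


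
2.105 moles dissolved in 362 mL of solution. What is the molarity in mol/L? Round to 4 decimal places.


Convert volume to liters: V_L = V_mL / 1000.
V_L = 362 / 1000 = 0.362 L
M = n / V_L = 2.105 / 0.362
M = 5.81491713 mol/L, rounded to 4 dp:

5.8149 mol/L


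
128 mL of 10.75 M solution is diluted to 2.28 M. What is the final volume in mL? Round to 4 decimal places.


Dilution: M1*V1 = M2*V2, solve for V2.
V2 = M1*V1 / M2
V2 = 10.75 * 128 / 2.28
V2 = 1376.0 / 2.28
V2 = 603.50877193 mL, rounded to 4 dp:

603.5088 mL


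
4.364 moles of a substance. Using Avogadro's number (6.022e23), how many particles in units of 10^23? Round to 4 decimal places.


N = n * NA, then divide by 1e23 for the requested units.
N / 1e23 = n * 6.022
N / 1e23 = 4.364 * 6.022
N / 1e23 = 26.280008, rounded to 4 dp:

26.2800


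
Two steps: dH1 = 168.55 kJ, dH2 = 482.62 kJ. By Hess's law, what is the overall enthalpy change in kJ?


Hess's law: enthalpy is a state function, so add the step enthalpies.
dH_total = dH1 + dH2 = 168.55 + (482.62)
dH_total = 651.17 kJ:

651.17 kJ


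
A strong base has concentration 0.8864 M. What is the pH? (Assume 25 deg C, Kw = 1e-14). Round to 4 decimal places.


A strong base dissociates completely, so [OH-] equals the given concentration.
pOH = -log10([OH-]) = -log10(0.8864) = 0.05237
pH = 14 - pOH = 14 - 0.05237
pH = 13.94763, rounded to 4 dp:

13.9476


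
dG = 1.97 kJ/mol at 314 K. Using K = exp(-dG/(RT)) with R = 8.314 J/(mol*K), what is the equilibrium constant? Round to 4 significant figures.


dG is in kJ/mol; multiply by 1000 to match R in J/(mol*K).
RT = 8.314 * 314 = 2610.596 J/mol
exponent = -dG*1000 / (RT) = -(1.97*1000) / 2610.596 = -0.75461695
K = exp(-0.75461695)
K = 0.47019069, rounded to 4 significant figures:

0.4702


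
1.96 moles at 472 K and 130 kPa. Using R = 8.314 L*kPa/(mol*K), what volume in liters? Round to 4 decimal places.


PV = nRT, solve for V = nRT / P.
nRT = 1.96 * 8.314 * 472 = 7691.4477
V = 7691.4477 / 130
V = 59.16498231 L, rounded to 4 dp:

59.1650 L


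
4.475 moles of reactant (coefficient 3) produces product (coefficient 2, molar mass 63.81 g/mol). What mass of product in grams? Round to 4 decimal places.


Use the coefficient ratio to convert reactant moles to product moles, then multiply by the product's molar mass.
moles_P = moles_R * (coeff_P / coeff_R) = 4.475 * (2/3) = 2.983333
mass_P = moles_P * M_P = 2.983333 * 63.81
mass_P = 190.36647873 g, rounded to 4 dp:

190.3665 g


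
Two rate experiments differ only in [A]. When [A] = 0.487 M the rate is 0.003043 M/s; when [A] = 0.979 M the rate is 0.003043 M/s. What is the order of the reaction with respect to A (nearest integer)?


Rate is proportional to [A]^n, so rate2/rate1 = ([A]2/[A]1)^n. Take logs to solve for n.
rate2/rate1 = 0.003043 / 0.003043 = 1.0
[A]2/[A]1 = 0.979 / 0.487 = 2.0103
n = ln(1.0) / ln(2.0103) = 0.0
Nearest integer order:

0


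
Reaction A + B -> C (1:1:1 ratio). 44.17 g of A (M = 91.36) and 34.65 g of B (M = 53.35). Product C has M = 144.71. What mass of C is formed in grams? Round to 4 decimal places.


Find moles of each reactant; the smaller value is the limiting reagent in a 1:1:1 reaction, so moles_C equals moles of the limiter.
n_A = mass_A / M_A = 44.17 / 91.36 = 0.483472 mol
n_B = mass_B / M_B = 34.65 / 53.35 = 0.649485 mol
Limiting reagent: A (smaller), n_limiting = 0.483472 mol
mass_C = n_limiting * M_C = 0.483472 * 144.71
mass_C = 69.96323312 g, rounded to 4 dp:

69.9632 g


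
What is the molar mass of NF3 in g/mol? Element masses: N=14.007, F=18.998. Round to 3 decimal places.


M = sum(count * atomic_mass) over atoms.
M = 1*14.007 + 3*18.998
M = 14.007 + 56.994
M = 71.001 g/mol, rounded to 3 dp:

71.001 g/mol


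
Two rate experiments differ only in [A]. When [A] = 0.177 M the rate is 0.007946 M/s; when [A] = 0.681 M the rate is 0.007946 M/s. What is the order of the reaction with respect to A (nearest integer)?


Rate is proportional to [A]^n, so rate2/rate1 = ([A]2/[A]1)^n. Take logs to solve for n.
rate2/rate1 = 0.007946 / 0.007946 = 1.0
[A]2/[A]1 = 0.681 / 0.177 = 3.8475
n = ln(1.0) / ln(3.8475) = 0.0
Nearest integer order:

0


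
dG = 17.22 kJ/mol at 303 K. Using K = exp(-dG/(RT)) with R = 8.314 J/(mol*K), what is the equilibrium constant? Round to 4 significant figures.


dG is in kJ/mol; multiply by 1000 to match R in J/(mol*K).
RT = 8.314 * 303 = 2519.142 J/mol
exponent = -dG*1000 / (RT) = -(17.22*1000) / 2519.142 = -6.83566071
K = exp(-6.83566071)
K = 0.001074757, rounded to 4 significant figures:

0.001075


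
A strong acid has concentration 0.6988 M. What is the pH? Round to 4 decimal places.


A strong acid dissociates completely, so [H+] equals the given concentration.
pH = -log10([H+]) = -log10(0.6988)
pH = 0.1556471, rounded to 4 dp:

0.1556


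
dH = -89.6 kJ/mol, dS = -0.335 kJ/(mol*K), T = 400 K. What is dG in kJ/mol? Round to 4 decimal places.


Gibbs: dG = dH - T*dS (consistent units, dS already in kJ/(mol*K)).
T*dS = 400 * -0.335 = -134.0
dG = -89.6 - (-134.0)
dG = 44.4 kJ/mol, rounded to 4 dp:

44.4000 kJ/mol


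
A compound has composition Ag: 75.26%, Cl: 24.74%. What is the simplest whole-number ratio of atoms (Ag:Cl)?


Assume 100 g of compound, divide each mass% by atomic mass to get moles, then normalize by the smallest to get a raw atom ratio.
Moles per 100 g: Ag: 75.26/107.868 = 0.6977, Cl: 24.74/35.453 = 0.6978
Raw ratio (divide by min = 0.6977): Ag: 1.0, Cl: 1.0
Multiply by 1 to clear fractions: Ag: 1.0 ~= 1, Cl: 1.0 ~= 1
Reduce by GCD to get the simplest whole-number ratio:

1:1


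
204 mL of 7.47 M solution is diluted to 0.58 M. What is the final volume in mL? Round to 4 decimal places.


Dilution: M1*V1 = M2*V2, solve for V2.
V2 = M1*V1 / M2
V2 = 7.47 * 204 / 0.58
V2 = 1523.88 / 0.58
V2 = 2627.37931034 mL, rounded to 4 dp:

2627.3793 mL


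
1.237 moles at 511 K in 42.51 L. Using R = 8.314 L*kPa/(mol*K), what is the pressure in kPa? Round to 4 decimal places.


PV = nRT, solve for P = nRT / V.
nRT = 1.237 * 8.314 * 511 = 5255.3376
P = 5255.3376 / 42.51
P = 123.6259139 kPa, rounded to 4 dp:

123.6259 kPa


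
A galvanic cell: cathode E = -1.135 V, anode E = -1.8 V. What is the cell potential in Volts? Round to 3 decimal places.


Standard cell potential: E_cell = E_cathode - E_anode.
E_cell = -1.135 - (-1.8)
E_cell = 0.665 V, rounded to 3 dp:

0.665 V


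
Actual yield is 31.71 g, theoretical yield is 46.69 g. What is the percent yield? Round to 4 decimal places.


% yield = 100 * actual / theoretical
% yield = 100 * 31.71 / 46.69
% yield = 67.91604198 %, rounded to 4 dp:

67.9160 %


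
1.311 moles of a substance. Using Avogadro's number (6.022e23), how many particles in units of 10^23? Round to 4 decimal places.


N = n * NA, then divide by 1e23 for the requested units.
N / 1e23 = n * 6.022
N / 1e23 = 1.311 * 6.022
N / 1e23 = 7.894842, rounded to 4 dp:

7.8948


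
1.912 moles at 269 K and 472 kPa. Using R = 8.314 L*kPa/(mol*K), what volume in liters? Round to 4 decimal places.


PV = nRT, solve for V = nRT / P.
nRT = 1.912 * 8.314 * 269 = 4276.123
V = 4276.123 / 472
V = 9.05958263 L, rounded to 4 dp:

9.0596 L


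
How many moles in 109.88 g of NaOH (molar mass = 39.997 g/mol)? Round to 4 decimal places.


n = mass / M
n = 109.88 / 39.997
n = 2.74720604 mol, rounded to 4 dp:

2.7472 mol


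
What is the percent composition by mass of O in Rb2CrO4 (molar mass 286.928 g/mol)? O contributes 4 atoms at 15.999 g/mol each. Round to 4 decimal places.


pct = 100 * (n_elem * M_elem) / M_total
mass_contribution = 4 * 15.999 = 63.996 g/mol
pct = 100 * 63.996 / 286.928
pct = 22.30385323 %, rounded to 4 dp:

22.3039 %


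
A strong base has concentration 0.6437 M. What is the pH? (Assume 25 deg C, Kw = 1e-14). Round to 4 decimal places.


A strong base dissociates completely, so [OH-] equals the given concentration.
pOH = -log10([OH-]) = -log10(0.6437) = 0.191316
pH = 14 - pOH = 14 - 0.191316
pH = 13.808684, rounded to 4 dp:

13.8087


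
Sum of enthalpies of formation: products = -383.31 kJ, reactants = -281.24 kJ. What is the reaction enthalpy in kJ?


dH_rxn = sum(dH_f products) - sum(dH_f reactants)
dH_rxn = -383.31 - (-281.24)
dH_rxn = -102.07 kJ:

-102.07 kJ


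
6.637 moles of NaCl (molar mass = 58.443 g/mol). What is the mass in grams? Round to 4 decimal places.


mass = n * M
mass = 6.637 * 58.443
mass = 387.886191 g, rounded to 4 dp:

387.8862 g


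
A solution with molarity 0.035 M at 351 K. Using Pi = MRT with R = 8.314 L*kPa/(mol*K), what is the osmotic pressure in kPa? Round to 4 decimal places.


Osmotic pressure (van't Hoff): Pi = M*R*T.
RT = 8.314 * 351 = 2918.214
Pi = 0.035 * 2918.214
Pi = 102.13749 kPa, rounded to 4 dp:

102.1375 kPa


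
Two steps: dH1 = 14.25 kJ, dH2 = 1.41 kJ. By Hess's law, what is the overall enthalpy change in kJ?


Hess's law: enthalpy is a state function, so add the step enthalpies.
dH_total = dH1 + dH2 = 14.25 + (1.41)
dH_total = 15.66 kJ:

15.66 kJ


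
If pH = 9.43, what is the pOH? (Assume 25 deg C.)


At 25 deg C, pH + pOH = 14.
pOH = 14 - pH = 14 - 9.43
pOH = 4.57:

4.57


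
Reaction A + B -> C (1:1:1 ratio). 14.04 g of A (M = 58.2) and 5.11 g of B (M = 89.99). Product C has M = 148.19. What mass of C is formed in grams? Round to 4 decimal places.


Find moles of each reactant; the smaller value is the limiting reagent in a 1:1:1 reaction, so moles_C equals moles of the limiter.
n_A = mass_A / M_A = 14.04 / 58.2 = 0.241237 mol
n_B = mass_B / M_B = 5.11 / 89.99 = 0.056784 mol
Limiting reagent: B (smaller), n_limiting = 0.056784 mol
mass_C = n_limiting * M_C = 0.056784 * 148.19
mass_C = 8.41482096 g, rounded to 4 dp:

8.4148 g


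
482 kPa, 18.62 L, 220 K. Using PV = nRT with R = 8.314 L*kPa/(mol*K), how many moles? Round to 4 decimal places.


PV = nRT, solve for n = PV / (RT).
PV = 482 * 18.62 = 8974.84
RT = 8.314 * 220 = 1829.08
n = 8974.84 / 1829.08
n = 4.90675093 mol, rounded to 4 dp:

4.9068 mol


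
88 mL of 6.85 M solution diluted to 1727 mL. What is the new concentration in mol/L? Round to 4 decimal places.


Dilution: M1*V1 = M2*V2, solve for M2.
M2 = M1*V1 / V2
M2 = 6.85 * 88 / 1727
M2 = 602.8 / 1727
M2 = 0.34904459 mol/L, rounded to 4 dp:

0.3490 mol/L


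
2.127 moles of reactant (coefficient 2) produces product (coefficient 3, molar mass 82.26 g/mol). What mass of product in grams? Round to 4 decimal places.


Use the coefficient ratio to convert reactant moles to product moles, then multiply by the product's molar mass.
moles_P = moles_R * (coeff_P / coeff_R) = 2.127 * (3/2) = 3.1905
mass_P = moles_P * M_P = 3.1905 * 82.26
mass_P = 262.45053 g, rounded to 4 dp:

262.4505 g


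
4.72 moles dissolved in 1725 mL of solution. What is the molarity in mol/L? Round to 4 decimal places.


Convert volume to liters: V_L = V_mL / 1000.
V_L = 1725 / 1000 = 1.725 L
M = n / V_L = 4.72 / 1.725
M = 2.73623188 mol/L, rounded to 4 dp:

2.7362 mol/L


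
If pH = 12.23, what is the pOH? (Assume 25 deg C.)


At 25 deg C, pH + pOH = 14.
pOH = 14 - pH = 14 - 12.23
pOH = 1.77:

1.77


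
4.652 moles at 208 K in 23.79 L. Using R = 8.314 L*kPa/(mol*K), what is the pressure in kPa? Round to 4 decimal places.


PV = nRT, solve for P = nRT / V.
nRT = 4.652 * 8.314 * 208 = 8044.7594
P = 8044.7594 / 23.79
P = 338.15718369 kPa, rounded to 4 dp:

338.1572 kPa


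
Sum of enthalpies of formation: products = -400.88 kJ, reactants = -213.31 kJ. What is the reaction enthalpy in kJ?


dH_rxn = sum(dH_f products) - sum(dH_f reactants)
dH_rxn = -400.88 - (-213.31)
dH_rxn = -187.57 kJ:

-187.57 kJ


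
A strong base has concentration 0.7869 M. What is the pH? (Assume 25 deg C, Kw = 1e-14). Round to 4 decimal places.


A strong base dissociates completely, so [OH-] equals the given concentration.
pOH = -log10([OH-]) = -log10(0.7869) = 0.10408
pH = 14 - pOH = 14 - 0.10408
pH = 13.89592, rounded to 4 dp:

13.8959


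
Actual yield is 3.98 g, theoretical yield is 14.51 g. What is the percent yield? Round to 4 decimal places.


% yield = 100 * actual / theoretical
% yield = 100 * 3.98 / 14.51
% yield = 27.42935906 %, rounded to 4 dp:

27.4294 %


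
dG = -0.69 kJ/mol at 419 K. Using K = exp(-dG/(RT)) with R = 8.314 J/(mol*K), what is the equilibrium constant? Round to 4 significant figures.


dG is in kJ/mol; multiply by 1000 to match R in J/(mol*K).
RT = 8.314 * 419 = 3483.566 J/mol
exponent = -dG*1000 / (RT) = -(-0.69*1000) / 3483.566 = 0.19807289
K = exp(0.19807289)
K = 1.2190512, rounded to 4 significant figures:

1.219


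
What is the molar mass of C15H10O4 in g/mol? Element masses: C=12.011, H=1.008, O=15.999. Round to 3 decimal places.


M = sum(count * atomic_mass) over atoms.
M = 15*12.011 + 10*1.008 + 4*15.999
M = 180.165 + 10.08 + 63.996
M = 254.241 g/mol, rounded to 3 dp:

254.241 g/mol


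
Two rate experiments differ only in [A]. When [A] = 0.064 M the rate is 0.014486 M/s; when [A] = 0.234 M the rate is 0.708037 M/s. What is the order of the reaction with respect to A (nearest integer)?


Rate is proportional to [A]^n, so rate2/rate1 = ([A]2/[A]1)^n. Take logs to solve for n.
rate2/rate1 = 0.708037 / 0.014486 = 48.8773
[A]2/[A]1 = 0.234 / 0.064 = 3.6562
n = ln(48.8773) / ln(3.6562) = 3.0
Nearest integer order:

3


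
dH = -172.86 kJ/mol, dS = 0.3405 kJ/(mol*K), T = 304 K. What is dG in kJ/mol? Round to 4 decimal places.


Gibbs: dG = dH - T*dS (consistent units, dS already in kJ/(mol*K)).
T*dS = 304 * 0.3405 = 103.512
dG = -172.86 - (103.512)
dG = -276.372 kJ/mol, rounded to 4 dp:

-276.3720 kJ/mol


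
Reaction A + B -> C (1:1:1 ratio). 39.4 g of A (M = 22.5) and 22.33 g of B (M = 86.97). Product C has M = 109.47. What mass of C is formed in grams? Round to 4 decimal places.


Find moles of each reactant; the smaller value is the limiting reagent in a 1:1:1 reaction, so moles_C equals moles of the limiter.
n_A = mass_A / M_A = 39.4 / 22.5 = 1.751111 mol
n_B = mass_B / M_B = 22.33 / 86.97 = 0.256755 mol
Limiting reagent: B (smaller), n_limiting = 0.256755 mol
mass_C = n_limiting * M_C = 0.256755 * 109.47
mass_C = 28.10696985 g, rounded to 4 dp:

28.1070 g


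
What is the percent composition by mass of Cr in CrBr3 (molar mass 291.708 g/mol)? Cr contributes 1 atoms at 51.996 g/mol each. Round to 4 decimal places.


pct = 100 * (n_elem * M_elem) / M_total
mass_contribution = 1 * 51.996 = 51.996 g/mol
pct = 100 * 51.996 / 291.708
pct = 17.82467399 %, rounded to 4 dp:

17.8247 %


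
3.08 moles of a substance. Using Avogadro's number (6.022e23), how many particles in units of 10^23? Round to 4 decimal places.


N = n * NA, then divide by 1e23 for the requested units.
N / 1e23 = n * 6.022
N / 1e23 = 3.08 * 6.022
N / 1e23 = 18.54776, rounded to 4 dp:

18.5478


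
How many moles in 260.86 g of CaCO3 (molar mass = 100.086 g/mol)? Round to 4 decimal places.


n = mass / M
n = 260.86 / 100.086
n = 2.60635853 mol, rounded to 4 dp:

2.6064 mol


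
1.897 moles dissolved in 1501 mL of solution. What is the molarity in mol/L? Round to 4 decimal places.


Convert volume to liters: V_L = V_mL / 1000.
V_L = 1501 / 1000 = 1.501 L
M = n / V_L = 1.897 / 1.501
M = 1.26382412 mol/L, rounded to 4 dp:

1.2638 mol/L


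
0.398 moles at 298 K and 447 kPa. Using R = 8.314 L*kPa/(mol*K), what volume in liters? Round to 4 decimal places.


PV = nRT, solve for V = nRT / P.
nRT = 0.398 * 8.314 * 298 = 986.0737
V = 986.0737 / 447
V = 2.20598143 L, rounded to 4 dp:

2.2060 L


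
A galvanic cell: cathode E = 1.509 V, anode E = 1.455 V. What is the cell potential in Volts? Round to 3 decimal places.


Standard cell potential: E_cell = E_cathode - E_anode.
E_cell = 1.509 - (1.455)
E_cell = 0.054 V, rounded to 3 dp:

0.054 V


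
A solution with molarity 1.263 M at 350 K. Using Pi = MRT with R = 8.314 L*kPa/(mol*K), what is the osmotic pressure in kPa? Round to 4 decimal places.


Osmotic pressure (van't Hoff): Pi = M*R*T.
RT = 8.314 * 350 = 2909.9
Pi = 1.263 * 2909.9
Pi = 3675.2037 kPa, rounded to 4 dp:

3675.2037 kPa


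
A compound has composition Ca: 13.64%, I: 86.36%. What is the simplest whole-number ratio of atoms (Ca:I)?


Assume 100 g of compound, divide each mass% by atomic mass to get moles, then normalize by the smallest to get a raw atom ratio.
Moles per 100 g: Ca: 13.64/40.078 = 0.3403, I: 86.36/126.904 = 0.6805
Raw ratio (divide by min = 0.3403): Ca: 1.0, I: 2.0
Multiply by 1 to clear fractions: Ca: 1.0 ~= 1, I: 2.0 ~= 2
Reduce by GCD to get the simplest whole-number ratio:

1:2


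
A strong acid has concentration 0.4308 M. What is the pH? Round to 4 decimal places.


A strong acid dissociates completely, so [H+] equals the given concentration.
pH = -log10([H+]) = -log10(0.4308)
pH = 0.36572431, rounded to 4 dp:

0.3657


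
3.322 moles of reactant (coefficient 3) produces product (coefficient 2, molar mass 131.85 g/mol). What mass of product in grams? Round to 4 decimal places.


Use the coefficient ratio to convert reactant moles to product moles, then multiply by the product's molar mass.
moles_P = moles_R * (coeff_P / coeff_R) = 3.322 * (2/3) = 2.214667
mass_P = moles_P * M_P = 2.214667 * 131.85
mass_P = 292.00384395 g, rounded to 4 dp:

292.0038 g


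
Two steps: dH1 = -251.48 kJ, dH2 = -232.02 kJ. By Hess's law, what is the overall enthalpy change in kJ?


Hess's law: enthalpy is a state function, so add the step enthalpies.
dH_total = dH1 + dH2 = -251.48 + (-232.02)
dH_total = -483.5 kJ:

-483.50 kJ


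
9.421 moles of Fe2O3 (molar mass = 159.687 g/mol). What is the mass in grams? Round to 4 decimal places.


mass = n * M
mass = 9.421 * 159.687
mass = 1504.411227 g, rounded to 4 dp:

1504.4112 g


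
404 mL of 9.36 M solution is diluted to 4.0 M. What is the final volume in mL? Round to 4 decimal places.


Dilution: M1*V1 = M2*V2, solve for V2.
V2 = M1*V1 / M2
V2 = 9.36 * 404 / 4.0
V2 = 3781.44 / 4.0
V2 = 945.36 mL, rounded to 4 dp:

945.3600 mL


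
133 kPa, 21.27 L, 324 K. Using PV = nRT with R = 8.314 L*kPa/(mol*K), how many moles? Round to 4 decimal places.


PV = nRT, solve for n = PV / (RT).
PV = 133 * 21.27 = 2828.91
RT = 8.314 * 324 = 2693.736
n = 2828.91 / 2693.736
n = 1.05018086 mol, rounded to 4 dp:

1.0502 mol


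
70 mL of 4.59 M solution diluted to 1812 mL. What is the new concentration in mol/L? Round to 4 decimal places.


Dilution: M1*V1 = M2*V2, solve for M2.
M2 = M1*V1 / V2
M2 = 4.59 * 70 / 1812
M2 = 321.3 / 1812
M2 = 0.17731788 mol/L, rounded to 4 dp:

0.1773 mol/L


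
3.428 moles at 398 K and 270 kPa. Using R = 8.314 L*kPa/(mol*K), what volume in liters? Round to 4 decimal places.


PV = nRT, solve for V = nRT / P.
nRT = 3.428 * 8.314 * 398 = 11343.156
V = 11343.156 / 270
V = 42.01168889 L, rounded to 4 dp:

42.0117 L


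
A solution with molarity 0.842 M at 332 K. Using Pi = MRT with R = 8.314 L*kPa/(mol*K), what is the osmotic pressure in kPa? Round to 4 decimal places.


Osmotic pressure (van't Hoff): Pi = M*R*T.
RT = 8.314 * 332 = 2760.248
Pi = 0.842 * 2760.248
Pi = 2324.128816 kPa, rounded to 4 dp:

2324.1288 kPa


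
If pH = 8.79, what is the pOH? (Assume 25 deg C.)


At 25 deg C, pH + pOH = 14.
pOH = 14 - pH = 14 - 8.79
pOH = 5.21:

5.21


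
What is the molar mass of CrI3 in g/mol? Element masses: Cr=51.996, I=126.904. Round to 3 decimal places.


M = sum(count * atomic_mass) over atoms.
M = 1*51.996 + 3*126.904
M = 51.996 + 380.712
M = 432.708 g/mol, rounded to 3 dp:

432.708 g/mol


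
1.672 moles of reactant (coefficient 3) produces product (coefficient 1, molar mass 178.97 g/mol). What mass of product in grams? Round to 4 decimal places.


Use the coefficient ratio to convert reactant moles to product moles, then multiply by the product's molar mass.
moles_P = moles_R * (coeff_P / coeff_R) = 1.672 * (1/3) = 0.557333
mass_P = moles_P * M_P = 0.557333 * 178.97
mass_P = 99.74588701 g, rounded to 4 dp:

99.7459 g


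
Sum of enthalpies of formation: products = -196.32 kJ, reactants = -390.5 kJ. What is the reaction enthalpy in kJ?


dH_rxn = sum(dH_f products) - sum(dH_f reactants)
dH_rxn = -196.32 - (-390.5)
dH_rxn = 194.18 kJ:

194.18 kJ


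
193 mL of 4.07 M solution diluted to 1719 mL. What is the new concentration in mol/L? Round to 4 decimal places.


Dilution: M1*V1 = M2*V2, solve for M2.
M2 = M1*V1 / V2
M2 = 4.07 * 193 / 1719
M2 = 785.51 / 1719
M2 = 0.45695753 mol/L, rounded to 4 dp:

0.4570 mol/L


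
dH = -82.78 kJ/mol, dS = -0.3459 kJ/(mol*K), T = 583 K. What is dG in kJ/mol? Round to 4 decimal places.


Gibbs: dG = dH - T*dS (consistent units, dS already in kJ/(mol*K)).
T*dS = 583 * -0.3459 = -201.6597
dG = -82.78 - (-201.6597)
dG = 118.8797 kJ/mol, rounded to 4 dp:

118.8797 kJ/mol


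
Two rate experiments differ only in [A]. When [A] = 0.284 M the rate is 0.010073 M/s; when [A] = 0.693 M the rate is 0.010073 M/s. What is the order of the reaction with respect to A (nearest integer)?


Rate is proportional to [A]^n, so rate2/rate1 = ([A]2/[A]1)^n. Take logs to solve for n.
rate2/rate1 = 0.010073 / 0.010073 = 1.0
[A]2/[A]1 = 0.693 / 0.284 = 2.4401
n = ln(1.0) / ln(2.4401) = 0.0
Nearest integer order:

0


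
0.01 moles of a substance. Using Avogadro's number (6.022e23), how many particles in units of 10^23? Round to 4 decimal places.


N = n * NA, then divide by 1e23 for the requested units.
N / 1e23 = n * 6.022
N / 1e23 = 0.01 * 6.022
N / 1e23 = 0.06022, rounded to 4 dp:

0.0602


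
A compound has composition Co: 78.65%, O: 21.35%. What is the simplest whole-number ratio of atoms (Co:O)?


Assume 100 g of compound, divide each mass% by atomic mass to get moles, then normalize by the smallest to get a raw atom ratio.
Moles per 100 g: Co: 78.65/58.933 = 1.3346, O: 21.35/15.999 = 1.3345
Raw ratio (divide by min = 1.3345): Co: 1.0, O: 1.0
Multiply by 1 to clear fractions: Co: 1.0 ~= 1, O: 1.0 ~= 1
Reduce by GCD to get the simplest whole-number ratio:

1:1


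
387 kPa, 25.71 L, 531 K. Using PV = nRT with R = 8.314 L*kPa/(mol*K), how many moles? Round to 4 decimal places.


PV = nRT, solve for n = PV / (RT).
PV = 387 * 25.71 = 9949.77
RT = 8.314 * 531 = 4414.734
n = 9949.77 / 4414.734
n = 2.25376433 mol, rounded to 4 dp:

2.2538 mol


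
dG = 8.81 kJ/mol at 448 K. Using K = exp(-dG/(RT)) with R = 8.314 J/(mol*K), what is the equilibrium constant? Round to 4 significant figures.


dG is in kJ/mol; multiply by 1000 to match R in J/(mol*K).
RT = 8.314 * 448 = 3724.672 J/mol
exponent = -dG*1000 / (RT) = -(8.81*1000) / 3724.672 = -2.36530895
K = exp(-2.36530895)
K = 0.093920279, rounded to 4 significant figures:

0.09392


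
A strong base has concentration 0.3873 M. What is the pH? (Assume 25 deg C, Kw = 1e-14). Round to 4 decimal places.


A strong base dissociates completely, so [OH-] equals the given concentration.
pOH = -log10([OH-]) = -log10(0.3873) = 0.411953
pH = 14 - pOH = 14 - 0.411953
pH = 13.588047, rounded to 4 dp:

13.5880


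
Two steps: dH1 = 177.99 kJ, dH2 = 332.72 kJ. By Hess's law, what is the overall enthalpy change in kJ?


Hess's law: enthalpy is a state function, so add the step enthalpies.
dH_total = dH1 + dH2 = 177.99 + (332.72)
dH_total = 510.71 kJ:

510.71 kJ
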